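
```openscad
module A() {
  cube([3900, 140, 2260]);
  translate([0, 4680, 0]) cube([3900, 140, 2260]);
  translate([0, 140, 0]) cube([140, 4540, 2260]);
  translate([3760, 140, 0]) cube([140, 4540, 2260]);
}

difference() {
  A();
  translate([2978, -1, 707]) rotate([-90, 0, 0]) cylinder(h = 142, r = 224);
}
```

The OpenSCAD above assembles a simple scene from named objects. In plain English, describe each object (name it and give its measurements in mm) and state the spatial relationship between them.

A is a box-shaped house frame (walls only): outside footprint 3900×4820 mm, wall height 2260 mm, wall thickness 140 mm. The two y-facing walls run the full x-width; the two x-facing walls fit between the inner faces of the y-facing walls.

The house frame has a circular hole of radius 224 mm through its front wall, centred at (x = 2978, z = 707).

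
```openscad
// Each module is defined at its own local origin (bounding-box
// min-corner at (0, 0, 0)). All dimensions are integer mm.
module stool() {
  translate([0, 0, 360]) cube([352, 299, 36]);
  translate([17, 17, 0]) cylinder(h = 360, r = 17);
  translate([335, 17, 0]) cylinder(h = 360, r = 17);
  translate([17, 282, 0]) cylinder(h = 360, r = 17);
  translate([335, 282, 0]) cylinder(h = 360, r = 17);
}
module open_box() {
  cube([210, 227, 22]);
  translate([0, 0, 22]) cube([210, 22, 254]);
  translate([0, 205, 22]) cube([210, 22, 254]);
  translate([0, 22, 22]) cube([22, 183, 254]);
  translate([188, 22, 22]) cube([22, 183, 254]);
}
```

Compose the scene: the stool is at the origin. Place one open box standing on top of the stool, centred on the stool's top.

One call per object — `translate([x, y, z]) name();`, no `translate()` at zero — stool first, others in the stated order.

stool();
translate([71, 36, 396]) open_box();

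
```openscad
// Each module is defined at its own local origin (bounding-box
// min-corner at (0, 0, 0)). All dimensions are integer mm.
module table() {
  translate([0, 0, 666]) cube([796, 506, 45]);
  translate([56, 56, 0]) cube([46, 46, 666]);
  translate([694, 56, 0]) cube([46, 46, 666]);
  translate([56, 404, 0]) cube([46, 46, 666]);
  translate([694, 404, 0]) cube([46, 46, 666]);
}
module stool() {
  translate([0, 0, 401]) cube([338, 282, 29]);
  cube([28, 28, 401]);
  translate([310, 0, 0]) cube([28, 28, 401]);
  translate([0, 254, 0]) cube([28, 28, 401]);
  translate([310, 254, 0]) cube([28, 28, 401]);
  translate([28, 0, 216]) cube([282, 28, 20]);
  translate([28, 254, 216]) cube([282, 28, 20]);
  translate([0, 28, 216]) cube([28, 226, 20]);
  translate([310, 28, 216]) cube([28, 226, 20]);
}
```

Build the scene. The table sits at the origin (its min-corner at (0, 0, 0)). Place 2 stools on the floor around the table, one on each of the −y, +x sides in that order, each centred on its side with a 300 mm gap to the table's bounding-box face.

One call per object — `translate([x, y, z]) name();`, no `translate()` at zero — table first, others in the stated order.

table();
translate([229, -582, 0]) stool();
translate([1096, 112, 0]) stool();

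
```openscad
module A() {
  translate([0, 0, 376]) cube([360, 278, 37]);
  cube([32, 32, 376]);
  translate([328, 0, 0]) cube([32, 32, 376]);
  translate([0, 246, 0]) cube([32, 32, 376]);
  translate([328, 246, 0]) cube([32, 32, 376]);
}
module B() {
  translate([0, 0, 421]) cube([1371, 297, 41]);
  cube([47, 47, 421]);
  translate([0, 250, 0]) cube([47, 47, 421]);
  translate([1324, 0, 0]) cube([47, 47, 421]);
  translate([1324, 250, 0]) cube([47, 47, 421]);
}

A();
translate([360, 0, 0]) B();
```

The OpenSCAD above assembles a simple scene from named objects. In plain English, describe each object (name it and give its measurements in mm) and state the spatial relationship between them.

A is a four-legged stool. The seat is 360×278 mm, 37 mm thick, top at z = 413 mm. It stands on four square legs, each 32×32 mm in cross-section, from z = 0 to the seat underside, each flush with a corner of the seat.

B is a bench: a 1371×297 mm seat slab, 41 mm thick, top at z = 462 mm, on four 47×47 mm square legs flush with the seat corners and standing on z = 0.

The bench is against the stool's +x side, with their −y faces flush.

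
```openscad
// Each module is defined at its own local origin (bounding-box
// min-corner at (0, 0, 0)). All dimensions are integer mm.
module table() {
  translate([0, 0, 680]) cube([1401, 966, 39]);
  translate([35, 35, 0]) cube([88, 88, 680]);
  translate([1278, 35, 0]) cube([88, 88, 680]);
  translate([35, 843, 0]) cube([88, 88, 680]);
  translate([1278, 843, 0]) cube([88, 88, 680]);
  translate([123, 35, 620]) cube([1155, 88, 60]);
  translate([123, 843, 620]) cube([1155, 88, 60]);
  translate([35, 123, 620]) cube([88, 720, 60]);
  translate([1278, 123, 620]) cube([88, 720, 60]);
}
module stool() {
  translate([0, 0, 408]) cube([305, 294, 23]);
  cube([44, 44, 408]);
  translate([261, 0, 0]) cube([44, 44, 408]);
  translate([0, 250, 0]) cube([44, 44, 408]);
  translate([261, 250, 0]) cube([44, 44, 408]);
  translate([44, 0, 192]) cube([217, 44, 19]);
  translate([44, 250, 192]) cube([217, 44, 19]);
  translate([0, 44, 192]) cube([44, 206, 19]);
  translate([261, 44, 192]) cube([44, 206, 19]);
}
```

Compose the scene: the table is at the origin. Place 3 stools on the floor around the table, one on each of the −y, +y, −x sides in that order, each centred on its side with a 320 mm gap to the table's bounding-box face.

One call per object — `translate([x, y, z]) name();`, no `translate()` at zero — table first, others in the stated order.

table();
translate([548, -614, 0]) stool();
translate([548, 1286, 0]) stool();
translate([-625, 336, 0]) stool();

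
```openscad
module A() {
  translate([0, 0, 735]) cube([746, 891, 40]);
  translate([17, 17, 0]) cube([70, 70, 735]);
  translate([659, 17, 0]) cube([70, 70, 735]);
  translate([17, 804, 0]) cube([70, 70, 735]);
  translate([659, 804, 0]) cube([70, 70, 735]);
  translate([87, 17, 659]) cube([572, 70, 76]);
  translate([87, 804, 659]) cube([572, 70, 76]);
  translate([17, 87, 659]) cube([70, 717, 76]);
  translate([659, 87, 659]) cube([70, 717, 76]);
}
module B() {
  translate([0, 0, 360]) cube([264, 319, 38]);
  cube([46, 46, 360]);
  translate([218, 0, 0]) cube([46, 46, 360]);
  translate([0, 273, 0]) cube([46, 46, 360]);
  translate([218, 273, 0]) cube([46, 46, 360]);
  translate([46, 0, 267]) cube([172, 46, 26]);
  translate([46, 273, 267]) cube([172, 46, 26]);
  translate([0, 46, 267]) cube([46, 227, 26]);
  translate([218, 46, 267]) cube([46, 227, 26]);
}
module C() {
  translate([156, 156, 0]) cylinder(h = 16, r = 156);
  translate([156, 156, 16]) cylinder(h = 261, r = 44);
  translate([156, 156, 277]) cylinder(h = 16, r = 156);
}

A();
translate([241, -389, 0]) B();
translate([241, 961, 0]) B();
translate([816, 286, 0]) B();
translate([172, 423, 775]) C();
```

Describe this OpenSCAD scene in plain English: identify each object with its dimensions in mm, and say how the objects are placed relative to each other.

A is a table: top 746 mm (x) × 891 mm (y), 40 mm thick, upper face at z = 775 mm, on four 70×70 mm square legs, each inset 17 mm from the nearest pair of top edges, running from z = 0 to the bottom of the top. Four apron rails, 70 mm thick and 76 mm tall, run between adjacent legs with their top edges flush with the underside of the top and their outer faces flush with the legs' outer faces.

B is a four-legged stool. The seat is 264×319 mm, 38 mm thick, top at z = 398 mm. It stands on four square legs, each 46×46 mm in cross-section, from z = 0 to the seat underside, each flush with a corner of the seat. Four stretchers, 46 mm wide and 26 mm tall, connect adjacent legs with their undersides at z = 267 mm, each running between the inner faces of the legs it joins and aligned with the legs' outer faces on the other axis.

C is a spool: two coaxial disc flanges of radius 156 mm and thickness 16 mm, joined by a core cylinder of radius 44 mm and height 261 mm. The lower flange rests on z = 0 and the three cylinders share a vertical axis.

Three stools sit around the table at the −y, +y, +x sides. The spool is on top of the table.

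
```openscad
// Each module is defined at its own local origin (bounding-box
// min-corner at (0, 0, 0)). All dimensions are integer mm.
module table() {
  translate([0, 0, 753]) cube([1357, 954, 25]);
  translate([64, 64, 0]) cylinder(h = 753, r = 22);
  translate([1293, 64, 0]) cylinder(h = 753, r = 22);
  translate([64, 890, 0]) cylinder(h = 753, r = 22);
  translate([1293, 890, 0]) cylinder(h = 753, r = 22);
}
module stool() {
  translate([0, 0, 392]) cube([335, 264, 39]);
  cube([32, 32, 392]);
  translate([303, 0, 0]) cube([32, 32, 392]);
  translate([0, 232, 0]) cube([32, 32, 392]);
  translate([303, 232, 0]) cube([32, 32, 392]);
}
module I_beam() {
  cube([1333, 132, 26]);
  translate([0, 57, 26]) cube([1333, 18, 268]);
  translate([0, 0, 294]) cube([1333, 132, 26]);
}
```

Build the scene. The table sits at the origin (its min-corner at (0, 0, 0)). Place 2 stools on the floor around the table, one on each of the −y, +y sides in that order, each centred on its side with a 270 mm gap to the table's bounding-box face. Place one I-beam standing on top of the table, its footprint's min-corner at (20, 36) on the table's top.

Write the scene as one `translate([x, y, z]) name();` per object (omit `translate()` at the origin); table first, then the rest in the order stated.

table();
translate([511, -534, 0]) stool();
translate([511, 1224, 0]) stool();
translate([20, 36, 778]) I_beam();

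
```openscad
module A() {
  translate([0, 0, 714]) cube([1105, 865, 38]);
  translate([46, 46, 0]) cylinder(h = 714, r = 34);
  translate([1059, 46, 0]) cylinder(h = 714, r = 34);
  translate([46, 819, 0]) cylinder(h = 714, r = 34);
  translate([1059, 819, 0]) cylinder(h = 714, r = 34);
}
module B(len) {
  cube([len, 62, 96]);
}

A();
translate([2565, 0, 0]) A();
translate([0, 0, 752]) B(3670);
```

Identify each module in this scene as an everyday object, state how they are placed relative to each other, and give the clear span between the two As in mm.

A is a table. B is a beam. A beam spans the tops of two tables. The clear span between the two tables is 1460 mm.

Second table starts at x = 2565; first ends at x = 1105; clear span = 2565 − 1105 = 1460 mm.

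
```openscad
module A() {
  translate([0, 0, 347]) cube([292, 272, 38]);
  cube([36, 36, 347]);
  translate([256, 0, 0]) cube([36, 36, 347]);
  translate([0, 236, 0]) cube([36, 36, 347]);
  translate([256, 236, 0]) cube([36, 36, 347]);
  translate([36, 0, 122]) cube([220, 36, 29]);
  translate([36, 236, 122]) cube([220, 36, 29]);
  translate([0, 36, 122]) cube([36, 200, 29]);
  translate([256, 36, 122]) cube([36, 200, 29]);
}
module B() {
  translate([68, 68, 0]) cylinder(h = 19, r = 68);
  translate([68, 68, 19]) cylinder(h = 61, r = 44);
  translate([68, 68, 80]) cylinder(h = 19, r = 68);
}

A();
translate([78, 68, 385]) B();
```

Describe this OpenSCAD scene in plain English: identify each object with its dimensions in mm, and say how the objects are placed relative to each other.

A is a simple wooden stool: a rectangular seat 292 mm (x) by 272 mm (y), 38 mm thick, top face at z = 385 mm, on four square legs, each 36×36 mm in cross-section. The legs rest on z = 0, each flush with a corner of the seat. Four stretchers, 36 mm wide and 29 mm tall, connect adjacent legs with their undersides at z = 122 mm, each running between the inner faces of the legs it joins and aligned with the legs' outer faces on the other axis.

B is a spool: two coaxial disc flanges of radius 68 mm and thickness 19 mm, joined by a core cylinder of radius 44 mm and height 61 mm. The lower flange rests on z = 0 and the three cylinders share a vertical axis.

The spool is on top of the stool, centred.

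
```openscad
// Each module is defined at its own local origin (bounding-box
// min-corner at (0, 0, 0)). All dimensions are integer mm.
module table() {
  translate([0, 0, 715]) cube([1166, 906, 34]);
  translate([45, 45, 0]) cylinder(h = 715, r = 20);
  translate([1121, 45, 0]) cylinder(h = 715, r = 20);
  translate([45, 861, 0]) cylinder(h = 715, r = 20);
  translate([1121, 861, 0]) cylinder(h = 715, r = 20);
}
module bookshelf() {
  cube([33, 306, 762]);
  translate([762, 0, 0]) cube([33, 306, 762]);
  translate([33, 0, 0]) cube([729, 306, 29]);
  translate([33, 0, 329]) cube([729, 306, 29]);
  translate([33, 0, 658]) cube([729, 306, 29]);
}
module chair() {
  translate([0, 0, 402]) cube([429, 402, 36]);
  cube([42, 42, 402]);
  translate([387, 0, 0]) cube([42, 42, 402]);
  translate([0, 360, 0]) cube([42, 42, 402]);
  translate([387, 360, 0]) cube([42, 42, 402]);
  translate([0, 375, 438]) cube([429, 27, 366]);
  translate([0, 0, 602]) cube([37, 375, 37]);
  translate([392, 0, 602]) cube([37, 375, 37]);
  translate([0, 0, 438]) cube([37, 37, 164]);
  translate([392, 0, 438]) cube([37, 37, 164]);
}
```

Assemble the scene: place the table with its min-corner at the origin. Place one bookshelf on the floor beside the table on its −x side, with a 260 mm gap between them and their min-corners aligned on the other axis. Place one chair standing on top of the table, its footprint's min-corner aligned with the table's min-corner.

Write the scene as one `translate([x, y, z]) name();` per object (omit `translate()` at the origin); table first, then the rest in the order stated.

table();
translate([-1055, 0, 0]) bookshelf();
translate([0, 0, 749]) chair();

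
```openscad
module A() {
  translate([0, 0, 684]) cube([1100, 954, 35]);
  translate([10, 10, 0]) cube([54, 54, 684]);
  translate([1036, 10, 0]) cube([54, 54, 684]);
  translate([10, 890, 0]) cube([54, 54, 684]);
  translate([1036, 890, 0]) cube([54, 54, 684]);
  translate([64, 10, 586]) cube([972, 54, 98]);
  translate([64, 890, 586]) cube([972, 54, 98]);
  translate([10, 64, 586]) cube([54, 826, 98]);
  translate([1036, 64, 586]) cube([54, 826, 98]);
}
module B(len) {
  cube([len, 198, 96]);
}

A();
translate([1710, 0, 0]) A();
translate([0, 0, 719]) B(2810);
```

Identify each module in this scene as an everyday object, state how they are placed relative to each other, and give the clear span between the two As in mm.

A is a table. B is a beam. A beam spans the tops of two tables. The clear span between the two tables is 610 mm.

Second table starts at x = 1710; first ends at x = 1100; clear span = 1710 − 1100 = 610 mm.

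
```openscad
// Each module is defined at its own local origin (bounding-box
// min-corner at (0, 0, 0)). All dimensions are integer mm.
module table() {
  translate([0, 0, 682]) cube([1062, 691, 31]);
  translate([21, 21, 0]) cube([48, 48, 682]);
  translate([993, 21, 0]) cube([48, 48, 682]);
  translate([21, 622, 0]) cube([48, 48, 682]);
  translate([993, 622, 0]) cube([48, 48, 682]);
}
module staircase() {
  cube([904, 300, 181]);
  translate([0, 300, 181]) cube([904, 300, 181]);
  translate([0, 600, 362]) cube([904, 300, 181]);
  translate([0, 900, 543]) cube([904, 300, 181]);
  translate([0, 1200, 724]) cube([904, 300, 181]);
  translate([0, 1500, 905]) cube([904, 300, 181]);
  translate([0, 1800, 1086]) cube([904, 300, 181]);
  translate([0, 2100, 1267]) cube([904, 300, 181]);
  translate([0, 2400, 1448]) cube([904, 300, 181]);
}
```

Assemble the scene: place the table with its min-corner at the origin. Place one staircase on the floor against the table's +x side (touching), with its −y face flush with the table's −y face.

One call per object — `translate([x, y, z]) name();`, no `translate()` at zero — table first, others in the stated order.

table();
translate([1062, 0, 0]) staircase();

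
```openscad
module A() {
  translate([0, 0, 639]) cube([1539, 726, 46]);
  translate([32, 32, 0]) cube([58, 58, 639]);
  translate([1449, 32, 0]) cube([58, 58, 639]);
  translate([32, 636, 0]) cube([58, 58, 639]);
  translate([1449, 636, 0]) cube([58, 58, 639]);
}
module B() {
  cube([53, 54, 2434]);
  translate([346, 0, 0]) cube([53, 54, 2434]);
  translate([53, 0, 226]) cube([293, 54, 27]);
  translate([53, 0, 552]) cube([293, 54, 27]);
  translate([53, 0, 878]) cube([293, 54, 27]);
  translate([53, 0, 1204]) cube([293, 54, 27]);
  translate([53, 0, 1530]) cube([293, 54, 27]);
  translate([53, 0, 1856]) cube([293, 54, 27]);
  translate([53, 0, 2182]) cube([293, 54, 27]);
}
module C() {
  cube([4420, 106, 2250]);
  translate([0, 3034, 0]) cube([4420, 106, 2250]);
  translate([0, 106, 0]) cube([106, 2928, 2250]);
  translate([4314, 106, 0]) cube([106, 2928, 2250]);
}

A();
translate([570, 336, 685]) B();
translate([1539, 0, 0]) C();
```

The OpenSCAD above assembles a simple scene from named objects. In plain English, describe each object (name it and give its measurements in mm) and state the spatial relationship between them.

A is a table with a 1539×726 mm rectangular top, 46 mm thick, top surface at z = 685 mm, supported by four 58×58 mm square legs, each inset 32 mm from the nearest pair of top edges, running from the floor.

B is a straight ladder. Two 53×54 mm vertical rails, 2434 mm tall, stand 399 mm apart (outside-to-outside) with their front faces coplanar on the −y side. 7 rungs, each 54 mm deep and 27 mm tall, span between the inner faces of the rails, front faces flush with the rails. The lowest rung's underside is at z = 226 mm and rungs are spaced 326 mm apart (underside to underside).

C is the wall frame of a small rectangular building: four walls, each 2250 mm tall and 106 mm thick, enclosing a footprint 4420 mm (x) by 3140 mm (y) outside-to-outside, with no floor or roof. The front and back walls (the −y and +y sides) span the full width; the two side walls fit between them.

The ladder is on top of the table, centred. The house frame is against the table's +x side, with their −y faces flush.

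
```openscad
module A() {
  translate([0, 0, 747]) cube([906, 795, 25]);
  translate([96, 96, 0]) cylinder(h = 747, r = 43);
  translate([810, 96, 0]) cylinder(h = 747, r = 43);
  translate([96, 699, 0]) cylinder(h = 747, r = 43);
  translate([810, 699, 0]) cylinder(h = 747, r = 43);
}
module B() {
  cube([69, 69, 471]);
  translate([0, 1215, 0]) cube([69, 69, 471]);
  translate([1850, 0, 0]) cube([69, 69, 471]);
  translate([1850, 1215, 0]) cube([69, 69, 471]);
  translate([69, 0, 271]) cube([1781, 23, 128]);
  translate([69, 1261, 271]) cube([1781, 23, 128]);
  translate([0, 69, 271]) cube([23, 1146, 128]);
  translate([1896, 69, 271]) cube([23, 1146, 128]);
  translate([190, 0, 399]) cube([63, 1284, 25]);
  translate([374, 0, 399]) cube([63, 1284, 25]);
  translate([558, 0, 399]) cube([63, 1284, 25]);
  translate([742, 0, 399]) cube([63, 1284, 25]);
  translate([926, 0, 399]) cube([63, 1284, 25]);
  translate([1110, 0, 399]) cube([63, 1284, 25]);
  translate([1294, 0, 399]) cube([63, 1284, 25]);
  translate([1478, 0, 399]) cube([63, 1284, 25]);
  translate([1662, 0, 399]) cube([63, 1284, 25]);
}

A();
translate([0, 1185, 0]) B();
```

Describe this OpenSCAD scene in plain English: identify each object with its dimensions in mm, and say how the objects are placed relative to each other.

A is a table with a 906×795 mm rectangular top, 25 mm thick, top surface at z = 772 mm, supported by four round legs of 86 mm diameter, each leg's bounding box inset 53 mm from the nearest pair of top edges, running from the floor.

B is a bed frame 1919 mm long (x) by 1284 mm wide (y). Four 69×69 mm corner posts, 471 mm tall, at the corners of the footprint. Four rails of 23 mm thickness and 128 mm height run between adjacent posts with their undersides at z = 271 mm, their outer faces flush with the outside of the frame (the two x-running rails run between the posts' inner faces; the two y-running rails run between the posts' inner faces). 9 slats, each 63 mm wide (x) and 25 mm thick, lie across the top of the two x-running rails, running the full 1284 mm width of the frame in y; the slats are evenly spaced along x between the inner faces of the end posts with equal gaps (rounded down to the nearest mm) at the −x end and between each pair — any rounding remainder accumulates at the +x end.

The bed frame is on the floor beside the table on its +y side.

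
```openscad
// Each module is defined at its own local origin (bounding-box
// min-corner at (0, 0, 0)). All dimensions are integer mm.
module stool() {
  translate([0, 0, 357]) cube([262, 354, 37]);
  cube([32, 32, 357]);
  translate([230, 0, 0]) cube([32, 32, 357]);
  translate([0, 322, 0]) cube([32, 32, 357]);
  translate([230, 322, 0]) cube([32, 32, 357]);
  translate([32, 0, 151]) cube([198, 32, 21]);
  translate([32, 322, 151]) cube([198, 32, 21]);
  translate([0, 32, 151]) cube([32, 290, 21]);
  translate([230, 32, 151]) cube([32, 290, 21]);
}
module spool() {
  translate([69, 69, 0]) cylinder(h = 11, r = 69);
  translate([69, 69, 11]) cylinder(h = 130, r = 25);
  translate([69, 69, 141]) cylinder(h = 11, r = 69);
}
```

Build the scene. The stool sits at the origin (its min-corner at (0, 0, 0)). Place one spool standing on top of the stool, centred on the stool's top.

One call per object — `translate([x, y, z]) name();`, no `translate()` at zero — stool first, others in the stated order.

stool();
translate([62, 108, 394]) spool();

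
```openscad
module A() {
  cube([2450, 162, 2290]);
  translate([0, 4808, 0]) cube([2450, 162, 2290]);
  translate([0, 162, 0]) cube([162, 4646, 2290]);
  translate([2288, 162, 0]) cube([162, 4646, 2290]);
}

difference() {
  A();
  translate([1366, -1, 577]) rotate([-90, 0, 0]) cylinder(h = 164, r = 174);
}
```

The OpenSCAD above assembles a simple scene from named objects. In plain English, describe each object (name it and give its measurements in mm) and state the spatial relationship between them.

A is a box-shaped house frame (walls only): outside footprint 2450×4970 mm, wall height 2290 mm, wall thickness 162 mm. The two y-facing walls run the full x-width; the two x-facing walls fit between the inner faces of the y-facing walls.

The house frame has a circular hole of radius 174 mm through its front wall, centred at (x = 1366, z = 577).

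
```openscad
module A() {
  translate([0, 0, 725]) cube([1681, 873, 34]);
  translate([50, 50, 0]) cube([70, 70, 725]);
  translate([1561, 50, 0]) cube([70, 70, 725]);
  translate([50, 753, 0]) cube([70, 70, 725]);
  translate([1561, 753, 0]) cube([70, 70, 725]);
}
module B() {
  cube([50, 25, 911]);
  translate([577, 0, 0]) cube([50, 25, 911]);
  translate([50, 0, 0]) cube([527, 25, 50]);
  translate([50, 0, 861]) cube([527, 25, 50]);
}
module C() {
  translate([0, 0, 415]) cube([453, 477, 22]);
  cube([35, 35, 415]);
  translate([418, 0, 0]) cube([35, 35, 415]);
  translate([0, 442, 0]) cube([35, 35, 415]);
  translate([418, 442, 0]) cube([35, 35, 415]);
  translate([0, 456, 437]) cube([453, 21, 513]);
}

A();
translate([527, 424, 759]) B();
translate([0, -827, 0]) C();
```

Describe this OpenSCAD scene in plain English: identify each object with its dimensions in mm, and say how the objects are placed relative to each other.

A is a table with a 1681×873 mm rectangular top, 34 mm thick, top surface at z = 759 mm, supported by four 70×70 mm square legs, each inset 50 mm from the nearest pair of top edges, running from the floor.

B is a picture frame with a 527×811 mm rectangular opening (x by z) and a uniform 50 mm border on every side. Frame depth is 25 mm along y. It is built from two vertical stiles running the full outside height and two horizontal rails spanning the gap between the stiles.

C is a chair. The seat is a 453×477×22 mm slab with its top at z = 437 mm, on four 35×35 mm corner legs (flush with the seat edges, standing on z = 0). A flat backrest 21 mm thick, 513 mm tall, spans the full seat width and rises from the seat top along its +y edge, rear face flush with the rear of the seat.

The picture frame is on top of the table, centred. The chair is on the floor beside the table on its −y side.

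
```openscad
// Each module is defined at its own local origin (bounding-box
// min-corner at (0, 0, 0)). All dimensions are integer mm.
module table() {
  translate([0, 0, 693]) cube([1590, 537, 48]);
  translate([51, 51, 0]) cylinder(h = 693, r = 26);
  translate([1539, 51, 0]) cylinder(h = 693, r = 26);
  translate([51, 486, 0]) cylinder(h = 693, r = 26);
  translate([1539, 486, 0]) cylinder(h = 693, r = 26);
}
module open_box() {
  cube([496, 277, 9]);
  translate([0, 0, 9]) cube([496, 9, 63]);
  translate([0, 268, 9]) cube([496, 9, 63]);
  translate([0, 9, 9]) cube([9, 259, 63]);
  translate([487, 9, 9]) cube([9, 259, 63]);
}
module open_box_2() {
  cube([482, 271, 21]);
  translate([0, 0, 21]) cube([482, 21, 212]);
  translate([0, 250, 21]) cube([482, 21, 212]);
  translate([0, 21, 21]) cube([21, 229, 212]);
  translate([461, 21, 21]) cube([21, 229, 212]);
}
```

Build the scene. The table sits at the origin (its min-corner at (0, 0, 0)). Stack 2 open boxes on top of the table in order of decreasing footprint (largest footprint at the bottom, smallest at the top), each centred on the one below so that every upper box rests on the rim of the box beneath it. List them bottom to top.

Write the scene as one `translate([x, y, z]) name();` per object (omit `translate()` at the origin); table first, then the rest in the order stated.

table();
translate([547, 130, 741]) open_box();
translate([554, 133, 813]) open_box_2();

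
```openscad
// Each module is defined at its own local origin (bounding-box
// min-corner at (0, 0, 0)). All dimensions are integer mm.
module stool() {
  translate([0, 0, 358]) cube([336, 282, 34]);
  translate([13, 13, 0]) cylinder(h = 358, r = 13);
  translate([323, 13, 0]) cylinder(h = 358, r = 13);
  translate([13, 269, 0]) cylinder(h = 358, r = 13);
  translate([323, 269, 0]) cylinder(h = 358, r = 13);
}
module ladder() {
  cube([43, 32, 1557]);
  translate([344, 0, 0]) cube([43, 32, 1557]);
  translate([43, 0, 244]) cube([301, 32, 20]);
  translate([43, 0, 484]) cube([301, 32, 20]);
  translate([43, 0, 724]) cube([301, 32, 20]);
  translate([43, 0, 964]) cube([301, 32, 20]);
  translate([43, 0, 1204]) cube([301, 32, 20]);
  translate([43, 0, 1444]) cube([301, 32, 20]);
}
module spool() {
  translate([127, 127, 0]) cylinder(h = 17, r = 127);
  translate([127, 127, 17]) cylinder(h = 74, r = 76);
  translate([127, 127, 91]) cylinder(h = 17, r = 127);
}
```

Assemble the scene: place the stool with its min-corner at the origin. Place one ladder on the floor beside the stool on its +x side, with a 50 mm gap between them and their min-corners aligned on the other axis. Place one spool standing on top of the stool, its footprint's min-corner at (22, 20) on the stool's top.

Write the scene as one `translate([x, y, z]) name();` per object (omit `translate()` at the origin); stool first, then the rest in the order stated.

stool();
translate([386, 0, 0]) ladder();
translate([22, 20, 392]) spool();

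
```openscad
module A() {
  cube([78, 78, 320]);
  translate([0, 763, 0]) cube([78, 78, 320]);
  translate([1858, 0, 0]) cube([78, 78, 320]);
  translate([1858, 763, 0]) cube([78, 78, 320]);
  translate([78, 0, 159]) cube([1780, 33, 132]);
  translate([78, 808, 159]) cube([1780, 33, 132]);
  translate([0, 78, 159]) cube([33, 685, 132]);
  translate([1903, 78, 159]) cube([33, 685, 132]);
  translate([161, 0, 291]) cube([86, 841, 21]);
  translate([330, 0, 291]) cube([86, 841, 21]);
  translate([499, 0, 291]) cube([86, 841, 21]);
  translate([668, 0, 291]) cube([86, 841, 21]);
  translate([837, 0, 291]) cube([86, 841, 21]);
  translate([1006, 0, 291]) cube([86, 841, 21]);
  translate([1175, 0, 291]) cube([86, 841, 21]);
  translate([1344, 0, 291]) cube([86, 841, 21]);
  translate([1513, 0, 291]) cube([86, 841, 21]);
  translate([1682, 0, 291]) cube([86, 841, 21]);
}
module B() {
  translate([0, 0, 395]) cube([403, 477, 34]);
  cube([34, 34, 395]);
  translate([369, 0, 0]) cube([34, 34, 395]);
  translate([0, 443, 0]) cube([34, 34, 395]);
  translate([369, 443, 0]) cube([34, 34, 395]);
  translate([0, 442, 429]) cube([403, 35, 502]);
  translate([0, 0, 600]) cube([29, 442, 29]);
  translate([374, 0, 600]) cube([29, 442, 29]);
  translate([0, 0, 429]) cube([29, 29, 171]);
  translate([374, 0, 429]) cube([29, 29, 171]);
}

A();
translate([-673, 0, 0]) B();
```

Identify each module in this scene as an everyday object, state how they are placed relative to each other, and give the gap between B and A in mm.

The chair's nearest face is 270 mm from the bed frame's −x face.

A is a bed frame. B is a chair. The chair is on the floor beside the bed frame on its −x side. The gap between the chair and the bed frame is 270 mm.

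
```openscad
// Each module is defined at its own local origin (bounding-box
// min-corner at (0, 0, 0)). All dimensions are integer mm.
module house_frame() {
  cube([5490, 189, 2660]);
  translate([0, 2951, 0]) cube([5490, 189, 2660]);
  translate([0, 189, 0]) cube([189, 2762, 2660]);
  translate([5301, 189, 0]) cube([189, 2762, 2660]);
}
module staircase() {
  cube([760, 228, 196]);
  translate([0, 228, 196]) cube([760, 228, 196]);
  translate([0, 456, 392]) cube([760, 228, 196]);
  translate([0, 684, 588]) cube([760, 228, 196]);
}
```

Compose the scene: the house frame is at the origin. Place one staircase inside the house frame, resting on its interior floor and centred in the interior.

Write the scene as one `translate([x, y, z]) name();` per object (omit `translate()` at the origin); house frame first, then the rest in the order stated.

house_frame();
translate([2365, 1114, 0]) staircase();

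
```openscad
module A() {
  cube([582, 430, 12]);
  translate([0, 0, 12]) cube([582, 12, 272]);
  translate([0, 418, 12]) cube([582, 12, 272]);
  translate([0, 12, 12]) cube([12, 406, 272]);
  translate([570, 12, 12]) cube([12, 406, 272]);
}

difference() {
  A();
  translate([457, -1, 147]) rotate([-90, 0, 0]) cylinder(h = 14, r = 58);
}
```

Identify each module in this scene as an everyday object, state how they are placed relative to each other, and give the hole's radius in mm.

The subtracted cylinder has r = 58 mm.

A is an open box. The open box has a circular hole through its front wall. The hole's radius is 58 mm.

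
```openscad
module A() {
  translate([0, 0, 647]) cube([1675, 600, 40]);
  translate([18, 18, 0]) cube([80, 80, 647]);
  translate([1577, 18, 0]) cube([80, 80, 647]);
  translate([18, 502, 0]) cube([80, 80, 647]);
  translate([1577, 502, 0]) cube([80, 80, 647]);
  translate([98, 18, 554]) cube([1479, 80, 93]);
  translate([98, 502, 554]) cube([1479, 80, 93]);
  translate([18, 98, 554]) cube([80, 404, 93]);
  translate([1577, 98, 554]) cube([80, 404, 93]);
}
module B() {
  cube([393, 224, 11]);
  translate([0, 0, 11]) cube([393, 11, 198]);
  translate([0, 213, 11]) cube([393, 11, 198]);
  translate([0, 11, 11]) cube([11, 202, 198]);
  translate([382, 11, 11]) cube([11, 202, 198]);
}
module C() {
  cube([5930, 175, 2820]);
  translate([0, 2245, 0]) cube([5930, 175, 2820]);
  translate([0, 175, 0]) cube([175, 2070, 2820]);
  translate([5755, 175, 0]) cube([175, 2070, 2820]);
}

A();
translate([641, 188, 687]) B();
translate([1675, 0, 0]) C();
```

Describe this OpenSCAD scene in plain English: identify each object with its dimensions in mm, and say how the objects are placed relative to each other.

A is a table: top 1675 mm (x) × 600 mm (y), 40 mm thick, upper face at z = 687 mm, on four 80×80 mm square legs, each inset 18 mm from the nearest pair of top edges, running from z = 0 to the bottom of the top. Four apron rails, 80 mm thick and 93 mm tall, run between adjacent legs with their top edges flush with the underside of the top and their outer faces flush with the legs' outer faces.

B is an open storage box with external size 393×224×209 mm and wall thickness 11 mm (the base is also 11 mm thick). The base covers the whole footprint; the four walls stand on the base, with the y-facing walls full-width and the x-facing walls fitting between their inner faces.

C is a box-shaped house frame (walls only): outside footprint 5930×2420 mm, wall height 2820 mm, wall thickness 175 mm. The two y-facing walls run the full x-width; the two x-facing walls fit between the inner faces of the y-facing walls.

The open box is on top of the table, centred. The house frame is against the table's +x side, with their −y faces flush.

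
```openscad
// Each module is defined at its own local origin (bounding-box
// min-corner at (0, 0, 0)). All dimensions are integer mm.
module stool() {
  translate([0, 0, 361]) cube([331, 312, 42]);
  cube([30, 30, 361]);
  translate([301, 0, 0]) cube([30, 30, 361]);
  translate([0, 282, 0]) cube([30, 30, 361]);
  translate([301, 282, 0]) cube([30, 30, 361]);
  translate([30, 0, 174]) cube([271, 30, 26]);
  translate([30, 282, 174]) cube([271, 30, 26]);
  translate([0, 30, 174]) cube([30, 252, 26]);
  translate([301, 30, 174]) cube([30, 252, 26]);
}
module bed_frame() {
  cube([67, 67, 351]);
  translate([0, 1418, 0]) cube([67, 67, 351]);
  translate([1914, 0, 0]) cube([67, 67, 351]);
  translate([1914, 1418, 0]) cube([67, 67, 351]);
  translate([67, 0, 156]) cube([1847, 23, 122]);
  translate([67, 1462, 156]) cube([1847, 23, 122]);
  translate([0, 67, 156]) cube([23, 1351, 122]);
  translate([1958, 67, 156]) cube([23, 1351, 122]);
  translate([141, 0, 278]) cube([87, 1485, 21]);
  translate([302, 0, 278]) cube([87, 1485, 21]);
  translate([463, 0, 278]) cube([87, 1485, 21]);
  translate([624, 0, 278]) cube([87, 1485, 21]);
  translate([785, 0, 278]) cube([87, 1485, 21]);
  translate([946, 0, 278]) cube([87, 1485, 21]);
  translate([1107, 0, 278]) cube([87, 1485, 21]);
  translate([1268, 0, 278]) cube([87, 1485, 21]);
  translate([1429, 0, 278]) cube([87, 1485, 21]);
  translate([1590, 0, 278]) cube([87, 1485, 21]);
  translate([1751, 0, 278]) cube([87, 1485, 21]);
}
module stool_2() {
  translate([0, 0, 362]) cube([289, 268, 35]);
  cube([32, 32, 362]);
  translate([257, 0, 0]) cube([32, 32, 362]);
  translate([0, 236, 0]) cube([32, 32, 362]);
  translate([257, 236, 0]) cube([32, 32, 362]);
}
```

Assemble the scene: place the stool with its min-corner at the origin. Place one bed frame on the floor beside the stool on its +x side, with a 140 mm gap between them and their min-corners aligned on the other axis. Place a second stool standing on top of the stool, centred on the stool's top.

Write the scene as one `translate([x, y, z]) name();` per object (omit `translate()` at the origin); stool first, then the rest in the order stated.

stool();
translate([471, 0, 0]) bed_frame();
translate([21, 22, 403]) stool_2();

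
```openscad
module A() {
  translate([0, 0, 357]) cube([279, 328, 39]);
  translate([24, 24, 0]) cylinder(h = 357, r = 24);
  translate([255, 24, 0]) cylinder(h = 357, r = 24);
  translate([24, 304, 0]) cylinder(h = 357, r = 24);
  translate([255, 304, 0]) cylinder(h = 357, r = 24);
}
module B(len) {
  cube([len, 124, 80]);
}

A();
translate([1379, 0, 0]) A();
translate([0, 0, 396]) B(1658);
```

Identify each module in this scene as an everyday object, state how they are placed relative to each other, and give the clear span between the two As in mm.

A is a stool. B is a beam. A beam spans the tops of two stools. The clear span between the two stools is 1100 mm.

Second stool starts at x = 1379; first ends at x = 279; clear span = 1379 − 279 = 1100 mm.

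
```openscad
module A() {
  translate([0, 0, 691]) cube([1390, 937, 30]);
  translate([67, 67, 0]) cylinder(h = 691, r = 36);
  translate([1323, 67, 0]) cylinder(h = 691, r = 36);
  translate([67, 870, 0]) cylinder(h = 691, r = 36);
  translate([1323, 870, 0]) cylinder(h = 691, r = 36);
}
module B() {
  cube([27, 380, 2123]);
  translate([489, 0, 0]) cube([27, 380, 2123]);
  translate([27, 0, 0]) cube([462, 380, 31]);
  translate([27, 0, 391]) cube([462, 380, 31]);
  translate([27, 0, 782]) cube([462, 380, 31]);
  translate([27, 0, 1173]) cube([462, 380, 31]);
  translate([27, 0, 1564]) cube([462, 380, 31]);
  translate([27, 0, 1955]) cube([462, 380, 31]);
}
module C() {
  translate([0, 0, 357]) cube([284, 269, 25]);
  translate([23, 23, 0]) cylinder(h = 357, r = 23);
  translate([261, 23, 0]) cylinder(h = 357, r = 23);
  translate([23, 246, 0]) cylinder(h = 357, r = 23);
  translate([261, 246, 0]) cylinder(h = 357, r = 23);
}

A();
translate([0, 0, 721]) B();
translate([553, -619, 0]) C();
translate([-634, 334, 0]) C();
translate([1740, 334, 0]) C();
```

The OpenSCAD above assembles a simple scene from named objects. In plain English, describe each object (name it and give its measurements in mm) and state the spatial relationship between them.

A is a table with a 1390×937 mm rectangular top, 30 mm thick, top surface at z = 721 mm, supported by four round legs of 72 mm diameter, each leg's bounding box inset 31 mm from the nearest pair of top edges, running from the floor.

B is an open bookshelf. Two side panels, each 27 mm thick, 380 mm deep and 2123 mm tall, stand 516 mm apart (outside-to-outside). Between them sit 6 shelves, each 31 mm thick and 380 mm deep, spanning the full gap between the sides. The bottom shelf rests on the floor (its underside at z = 0) and the clear gap between one shelf's top and the next shelf's underside is 360 mm.

C is a four-legged stool. The seat is 284×269 mm, 25 mm thick, top at z = 382 mm. It stands on four round legs, each 46 mm in diameter, from z = 0 to the seat underside, each leg's axis is inset half a diameter from the nearest pair of seat edges (so the leg's bounding box is flush with the corner).

The bookshelf is on top of the table. Three stools sit around the table at the −y, −x, +x sides.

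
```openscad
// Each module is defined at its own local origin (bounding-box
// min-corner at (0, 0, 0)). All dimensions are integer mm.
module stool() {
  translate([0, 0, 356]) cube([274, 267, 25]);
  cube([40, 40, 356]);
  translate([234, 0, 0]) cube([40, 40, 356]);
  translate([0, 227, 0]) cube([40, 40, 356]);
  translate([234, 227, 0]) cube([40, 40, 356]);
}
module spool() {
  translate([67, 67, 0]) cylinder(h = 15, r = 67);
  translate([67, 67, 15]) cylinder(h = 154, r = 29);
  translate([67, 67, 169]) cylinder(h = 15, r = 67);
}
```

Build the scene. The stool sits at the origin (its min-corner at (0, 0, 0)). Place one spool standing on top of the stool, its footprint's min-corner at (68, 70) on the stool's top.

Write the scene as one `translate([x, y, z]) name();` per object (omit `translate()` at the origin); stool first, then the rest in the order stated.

stool();
translate([68, 70, 381]) spool();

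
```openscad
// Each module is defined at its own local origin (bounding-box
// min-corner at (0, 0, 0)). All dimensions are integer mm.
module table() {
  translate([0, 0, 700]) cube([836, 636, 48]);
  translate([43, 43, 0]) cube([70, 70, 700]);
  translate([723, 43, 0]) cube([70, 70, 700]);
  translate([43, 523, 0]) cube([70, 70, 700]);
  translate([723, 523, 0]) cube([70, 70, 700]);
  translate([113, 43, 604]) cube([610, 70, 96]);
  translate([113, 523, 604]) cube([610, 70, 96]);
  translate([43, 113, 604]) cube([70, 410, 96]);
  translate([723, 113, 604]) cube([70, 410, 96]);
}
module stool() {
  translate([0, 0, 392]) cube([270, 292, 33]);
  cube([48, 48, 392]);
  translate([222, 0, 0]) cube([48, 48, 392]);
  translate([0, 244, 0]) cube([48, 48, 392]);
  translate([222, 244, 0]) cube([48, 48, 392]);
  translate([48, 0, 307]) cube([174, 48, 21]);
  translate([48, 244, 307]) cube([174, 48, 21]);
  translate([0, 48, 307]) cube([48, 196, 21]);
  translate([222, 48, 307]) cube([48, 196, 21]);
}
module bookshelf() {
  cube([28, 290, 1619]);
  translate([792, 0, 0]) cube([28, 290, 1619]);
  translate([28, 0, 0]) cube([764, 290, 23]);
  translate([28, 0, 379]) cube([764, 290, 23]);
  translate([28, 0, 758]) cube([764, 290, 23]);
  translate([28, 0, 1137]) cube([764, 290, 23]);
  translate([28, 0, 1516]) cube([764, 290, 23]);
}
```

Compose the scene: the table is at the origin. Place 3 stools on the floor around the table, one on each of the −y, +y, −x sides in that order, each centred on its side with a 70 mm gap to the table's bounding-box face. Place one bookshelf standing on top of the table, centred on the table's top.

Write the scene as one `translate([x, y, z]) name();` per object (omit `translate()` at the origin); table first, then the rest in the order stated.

table();
translate([283, -362, 0]) stool();
translate([283, 706, 0]) stool();
translate([-340, 172, 0]) stool();
translate([8, 173, 748]) bookshelf();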